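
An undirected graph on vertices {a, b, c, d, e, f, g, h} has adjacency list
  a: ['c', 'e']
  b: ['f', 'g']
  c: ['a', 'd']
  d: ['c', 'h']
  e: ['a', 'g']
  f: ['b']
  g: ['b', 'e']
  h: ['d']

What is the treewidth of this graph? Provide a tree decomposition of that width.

Treewidth 1.
Bags: B1 = {d, h}  B2 = {c, d}  B3 = {a, c}  B4 = {a, e}  B5 = {e, g}  B6 = {b, g}  B7 = {b, f}
Tree: B1–B2, B2–B3, B3–B4, B4–B5, B5–B6, B6–B7

Each bag holds 2 vertices, so the decomposition has width 1, which upper-bounds the treewidth. G has an edge, so its treewidth is at least 1. Hence tw(G) = 1 exactly.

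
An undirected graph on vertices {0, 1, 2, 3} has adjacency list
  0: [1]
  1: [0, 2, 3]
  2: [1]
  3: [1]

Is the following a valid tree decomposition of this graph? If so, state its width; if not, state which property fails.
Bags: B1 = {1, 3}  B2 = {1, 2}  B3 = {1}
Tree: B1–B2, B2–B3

A tree decomposition must satisfy three properties: every vertex lies in some bag; for every edge, both endpoints lie together in some bag; and for every vertex, the bags containing it form a connected subtree. Here vertex 0 appears in no bag, so the decomposition is invalid.

No — vertex 0 appears in no bag.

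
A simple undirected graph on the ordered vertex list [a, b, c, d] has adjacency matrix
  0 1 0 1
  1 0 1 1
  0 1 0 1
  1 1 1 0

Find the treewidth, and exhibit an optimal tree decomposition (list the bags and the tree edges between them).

Treewidth 2.
Bags: B1 = {a, b, d}  B2 = {b, c, d}
Tree: B1–B2

The largest bag has 3 vertices, giving width 2; this decomposition certifies tw(G) ≤ 2. Conversely, {b, c, d} is a clique of size 3, and the vertices of any clique must share a bag in every tree decomposition; so some bag has ≥ 3 vertices and tw(G) ≥ 2. Combining the bounds, tw(G) = 2.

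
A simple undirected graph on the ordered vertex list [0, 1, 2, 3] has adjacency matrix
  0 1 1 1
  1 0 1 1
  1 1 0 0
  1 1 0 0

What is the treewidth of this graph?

2

A width-2 tree decomposition is:
Bags: B1 = {0, 1, 2}  B2 = {0, 1, 3}
Tree: B1–B2
Each bag holds 3 vertices, so the decomposition has width 2, which upper-bounds the treewidth. For the lower bound, the 3 vertices {0, 1, 2} are pairwise adjacent, and any tree decomposition puts a clique entirely inside one bag — forcing width ≥ 2. Hence tw(G) = 2 exactly.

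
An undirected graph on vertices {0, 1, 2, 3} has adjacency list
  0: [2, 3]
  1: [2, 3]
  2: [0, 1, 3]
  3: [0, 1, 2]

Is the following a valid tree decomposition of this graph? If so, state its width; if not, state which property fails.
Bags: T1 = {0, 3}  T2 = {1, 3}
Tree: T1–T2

A tree decomposition must satisfy three properties: every vertex lies in some bag; for every edge, both endpoints lie together in some bag; and for every vertex, the bags containing it form a connected subtree. Here vertex 2 appears in no bag, so the decomposition is invalid.

No — vertex 2 appears in no bag.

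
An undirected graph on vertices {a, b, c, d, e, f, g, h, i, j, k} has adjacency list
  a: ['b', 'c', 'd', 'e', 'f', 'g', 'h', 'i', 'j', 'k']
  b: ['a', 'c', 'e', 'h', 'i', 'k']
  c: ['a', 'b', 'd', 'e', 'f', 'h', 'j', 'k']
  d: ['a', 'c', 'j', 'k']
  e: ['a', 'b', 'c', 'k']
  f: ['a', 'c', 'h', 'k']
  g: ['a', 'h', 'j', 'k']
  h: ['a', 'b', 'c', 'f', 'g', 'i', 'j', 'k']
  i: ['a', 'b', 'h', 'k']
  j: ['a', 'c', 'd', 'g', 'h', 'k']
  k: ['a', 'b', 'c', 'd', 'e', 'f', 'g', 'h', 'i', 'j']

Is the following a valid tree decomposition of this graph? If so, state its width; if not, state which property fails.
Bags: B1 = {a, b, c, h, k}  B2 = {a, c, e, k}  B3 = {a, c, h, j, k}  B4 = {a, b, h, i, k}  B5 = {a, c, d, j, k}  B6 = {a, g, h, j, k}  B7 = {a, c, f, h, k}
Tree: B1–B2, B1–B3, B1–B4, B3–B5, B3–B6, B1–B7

A tree decomposition must satisfy three properties: every vertex lies in some bag; for every edge, both endpoints lie together in some bag; and for every vertex, the bags containing it form a connected subtree. Here edge (b,e) lies in no bag, so the decomposition is invalid.

No — edge (b,e) lies in no bag.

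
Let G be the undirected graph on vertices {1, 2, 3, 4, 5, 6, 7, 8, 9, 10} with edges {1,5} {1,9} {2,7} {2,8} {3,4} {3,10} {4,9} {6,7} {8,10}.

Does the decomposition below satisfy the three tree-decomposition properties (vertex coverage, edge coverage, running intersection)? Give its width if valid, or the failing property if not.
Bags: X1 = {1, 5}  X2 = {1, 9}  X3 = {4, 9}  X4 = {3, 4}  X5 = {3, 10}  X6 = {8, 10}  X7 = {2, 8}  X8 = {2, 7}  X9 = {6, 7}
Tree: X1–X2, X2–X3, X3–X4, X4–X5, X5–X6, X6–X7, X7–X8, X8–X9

Vertex coverage: the bags together contain {1, 2, 3, 4, 5, 6, 7, 8, 9, 10}, the full vertex set. Edge coverage: each edge of G has both endpoints in at least one bag. Running intersection: for every vertex, the bags containing it form a connected subtree. All three properties hold, so this is a valid tree decomposition of width max|bag| − 1 = 1, and hence tw(G) ≤ 1.

Yes; width 1.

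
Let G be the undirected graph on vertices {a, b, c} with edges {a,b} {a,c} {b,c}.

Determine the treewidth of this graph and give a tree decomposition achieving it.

Treewidth 2.
Bags: B1 = {a, b, c}
Tree: (single bag)

A single bag containing all 3 vertices is trivially a valid decomposition of width 2. For the lower bound, the 3 vertices {a, b, c} are pairwise adjacent, and any tree decomposition puts a clique entirely inside one bag — forcing width ≥ 2. Combining the bounds, tw(G) = 2.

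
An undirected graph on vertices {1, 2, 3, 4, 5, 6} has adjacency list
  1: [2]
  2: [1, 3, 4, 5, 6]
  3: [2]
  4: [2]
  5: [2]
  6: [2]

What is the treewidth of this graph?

A width-1 tree decomposition is:
Bags: B1 = {2, 5}  B2 = {2, 4}  B3 = {1, 2}  B4 = {2, 6}  B5 = {2, 3}
Tree: B1–B2, B2–B3, B1–B4, B4–B5
The largest bag has 2 vertices, giving width 1; this decomposition certifies tw(G) ≤ 1. G has an edge, so its treewidth is at least 1. Hence tw(G) = 1 exactly.

1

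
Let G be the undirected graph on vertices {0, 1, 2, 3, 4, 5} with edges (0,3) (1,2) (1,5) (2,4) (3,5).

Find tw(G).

A width-1 tree decomposition is:
Bags: B1 = {0, 3}  B2 = {3, 5}  B3 = {1, 5}  B4 = {1, 2}  B5 = {2, 4}
Tree: B1–B2, B2–B3, B3–B4, B4–B5
Every bag has size at most 2, so the width is 2 − 1 = 1 and tw(G) ≤ 1. Since G has at least one edge (e.g. 0–3), it is not an edgeless graph, so tw(G) ≥ 1. Hence tw(G) = 1 exactly.

1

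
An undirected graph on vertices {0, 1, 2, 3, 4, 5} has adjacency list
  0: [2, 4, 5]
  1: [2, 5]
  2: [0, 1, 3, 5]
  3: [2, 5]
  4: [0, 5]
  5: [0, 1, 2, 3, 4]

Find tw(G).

A width-2 tree decomposition is:
Bags: B1 = {0, 2, 5}  B2 = {1, 2, 5}  B3 = {2, 3, 5}  B4 = {0, 4, 5}
Tree: B1–B2, B1–B3, B1–B4
Each bag holds 3 vertices, so the decomposition has width 2, which upper-bounds the treewidth. For the lower bound, the 3 vertices {0, 2, 5} are pairwise adjacent, and any tree decomposition puts a clique entirely inside one bag — forcing width ≥ 2. Therefore the treewidth is 2.

2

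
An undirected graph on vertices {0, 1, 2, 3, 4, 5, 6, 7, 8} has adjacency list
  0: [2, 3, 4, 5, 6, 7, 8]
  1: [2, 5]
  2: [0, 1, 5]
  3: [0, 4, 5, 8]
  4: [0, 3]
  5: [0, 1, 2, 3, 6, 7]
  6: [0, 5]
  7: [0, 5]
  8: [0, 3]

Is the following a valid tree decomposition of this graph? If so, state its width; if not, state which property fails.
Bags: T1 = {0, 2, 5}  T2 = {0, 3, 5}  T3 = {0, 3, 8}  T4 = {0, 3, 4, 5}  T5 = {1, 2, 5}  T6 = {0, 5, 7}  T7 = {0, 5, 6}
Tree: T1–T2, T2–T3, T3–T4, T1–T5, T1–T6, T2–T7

A tree decomposition must satisfy three properties: every vertex lies in some bag; for every edge, both endpoints lie together in some bag; and for every vertex, the bags containing it form a connected subtree. Here bags containing vertex 5 are not connected in the tree, so the decomposition is invalid.

No — bags containing vertex 5 are not connected in the tree.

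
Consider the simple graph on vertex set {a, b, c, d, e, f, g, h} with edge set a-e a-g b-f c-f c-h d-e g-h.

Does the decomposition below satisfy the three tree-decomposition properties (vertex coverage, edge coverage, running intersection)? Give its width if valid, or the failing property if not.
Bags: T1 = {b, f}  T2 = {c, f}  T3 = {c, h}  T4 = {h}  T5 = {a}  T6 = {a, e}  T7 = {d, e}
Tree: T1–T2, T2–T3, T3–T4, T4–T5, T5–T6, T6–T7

No — vertex g appears in no bag.

A tree decomposition must satisfy three properties: every vertex lies in some bag; for every edge, both endpoints lie together in some bag; and for every vertex, the bags containing it form a connected subtree. Here vertex g appears in no bag, so the decomposition is invalid.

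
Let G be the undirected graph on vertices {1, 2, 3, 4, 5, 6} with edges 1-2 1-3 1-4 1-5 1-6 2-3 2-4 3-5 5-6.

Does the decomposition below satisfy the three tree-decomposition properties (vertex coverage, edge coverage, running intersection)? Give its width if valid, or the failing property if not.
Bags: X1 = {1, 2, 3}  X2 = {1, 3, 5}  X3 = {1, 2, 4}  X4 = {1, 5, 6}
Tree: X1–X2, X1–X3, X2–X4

Vertex coverage: the bags together contain {1, 2, 3, 4, 5, 6}, the full vertex set. Edge coverage: each edge of G has both endpoints in at least one bag. Running intersection: for every vertex, the bags containing it form a connected subtree. All three properties hold, so this is a valid tree decomposition of width max|bag| − 1 = 2, and hence tw(G) ≤ 2.

Yes; width 2.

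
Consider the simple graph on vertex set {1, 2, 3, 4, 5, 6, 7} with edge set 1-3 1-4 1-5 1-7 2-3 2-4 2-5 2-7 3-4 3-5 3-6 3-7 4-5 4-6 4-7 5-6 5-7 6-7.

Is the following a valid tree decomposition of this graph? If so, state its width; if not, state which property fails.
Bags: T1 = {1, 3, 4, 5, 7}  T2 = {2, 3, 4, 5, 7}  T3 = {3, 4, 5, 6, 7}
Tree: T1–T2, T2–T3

Yes; width 4.

Checking the three conditions: (i) the bags cover all of {1, 2, 3, 4, 5, 6, 7}; (ii) for each edge, some bag contains both endpoints; (iii) the bags containing any fixed vertex form a subtree. All hold, so the decomposition is valid with width 5 − 1 = 4.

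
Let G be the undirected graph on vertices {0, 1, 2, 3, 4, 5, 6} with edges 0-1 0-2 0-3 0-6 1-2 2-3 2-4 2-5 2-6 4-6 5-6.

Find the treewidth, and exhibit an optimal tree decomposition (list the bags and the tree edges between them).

Each bag holds 3 vertices, so the decomposition has width 2, which upper-bounds the treewidth. Conversely, {0, 1, 2} is a clique of size 3, and the vertices of any clique must share a bag in every tree decomposition; so some bag has ≥ 3 vertices and tw(G) ≥ 2. The upper and lower bounds meet at 2, so that is the treewidth.

Treewidth 2.
Bags: B1 = {0, 2, 6}  B2 = {0, 2, 3}  B3 = {0, 1, 2}  B4 = {2, 5, 6}  B5 = {2, 4, 6}
Tree: B1–B2, B1–B3, B1–B4, B1–B5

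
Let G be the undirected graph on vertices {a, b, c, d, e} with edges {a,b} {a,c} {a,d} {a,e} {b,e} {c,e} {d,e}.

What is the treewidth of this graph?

A width-2 tree decomposition is:
Bags: B1 = {a, d, e}  B2 = {a, c, e}  B3 = {a, b, e}
Tree: B1–B2, B1–B3
The largest bag has 3 vertices, giving width 2; this decomposition certifies tw(G) ≤ 2. Conversely, {a, d, e} is a clique of size 3, and the vertices of any clique must share a bag in every tree decomposition; so some bag has ≥ 3 vertices and tw(G) ≥ 2. Combining the bounds, tw(G) = 2.

2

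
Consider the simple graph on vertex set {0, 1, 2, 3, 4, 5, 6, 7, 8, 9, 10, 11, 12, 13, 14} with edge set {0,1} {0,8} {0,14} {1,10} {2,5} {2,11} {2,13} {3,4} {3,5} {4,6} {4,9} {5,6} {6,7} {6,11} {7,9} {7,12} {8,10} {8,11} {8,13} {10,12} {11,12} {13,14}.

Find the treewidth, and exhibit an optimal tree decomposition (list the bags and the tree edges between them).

Treewidth 3.
One such decomposition:
Bags: B1 = {0, 1, 13, 14}  B2 = {0, 1, 8, 13}  B3 = {1, 8, 10, 13}  B4 = {2, 8, 10, 13}  B5 = {2, 8, 10, 11}  B6 = {2, 10, 11, 12}  B7 = {2, 5, 11, 12}  B8 = {5, 6, 11, 12}  B9 = {5, 6, 7, 12}  B10 = {3, 5, 6, 7}  B11 = {3, 4, 6, 7}  B12 = {3, 4, 7, 9}
Tree: B1–B2, B2–B3, B3–B4, B4–B5, B5–B6, B6–B7, B7–B8, B8–B9, B9–B10, B10–B11, B11–B12

The largest bag has 4 vertices, giving width 3; this decomposition certifies tw(G) ≤ 3. For the lower bound: the 4 vertex sets {0,1,14}, {13}, {8}, {2,10,11,12} are disjoint, each induces a connected subgraph, and every pair is joined by at least one edge of G. Contracting each set to a single vertex therefore yields K_{4} as a minor, and since treewidth is minor-monotone, tw(G) ≥ tw(K_{4}) = 3. Hence tw(G) = 3 exactly.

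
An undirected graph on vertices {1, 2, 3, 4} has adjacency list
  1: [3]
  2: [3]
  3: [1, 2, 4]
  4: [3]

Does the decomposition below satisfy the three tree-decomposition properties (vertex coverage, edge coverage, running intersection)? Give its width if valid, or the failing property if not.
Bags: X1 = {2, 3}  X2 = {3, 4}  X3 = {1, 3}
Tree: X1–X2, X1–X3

Checking the three conditions: (i) the bags cover all of {1, 2, 3, 4}; (ii) for each edge, some bag contains both endpoints; (iii) the bags containing any fixed vertex form a subtree. All hold, so the decomposition is valid with width 2 − 1 = 1.

Yes; width 1.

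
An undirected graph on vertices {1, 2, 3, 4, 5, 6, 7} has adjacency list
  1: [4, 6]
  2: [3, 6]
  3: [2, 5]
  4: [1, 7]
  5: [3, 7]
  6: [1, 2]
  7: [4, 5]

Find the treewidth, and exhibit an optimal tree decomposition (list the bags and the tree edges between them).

Every bag has size at most 3, so the width is 3 − 1 = 2 and tw(G) ≤ 2. The edges 7–4–1–6–2–3–5–7 form a cycle, so G is not a tree and its treewidth is at least 2. Combining the bounds, tw(G) = 2.

Treewidth 2.
One optimal decomposition is:
Bags: B1 = {1, 4, 7}  B2 = {1, 6, 7}  B3 = {2, 6, 7}  B4 = {2, 3, 7}  B5 = {3, 5, 7}
Tree: B1–B2, B2–B3, B3–B4, B4–B5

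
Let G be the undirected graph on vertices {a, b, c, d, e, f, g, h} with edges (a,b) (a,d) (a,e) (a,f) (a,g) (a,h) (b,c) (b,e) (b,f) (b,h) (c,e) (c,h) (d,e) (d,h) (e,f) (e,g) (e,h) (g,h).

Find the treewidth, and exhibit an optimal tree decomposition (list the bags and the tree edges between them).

Every bag has size at most 4, so the width is 4 − 1 = 3 and tw(G) ≤ 3. Conversely, {b, c, e, h} is a clique of size 4, and the vertices of any clique must share a bag in every tree decomposition; so some bag has ≥ 4 vertices and tw(G) ≥ 3. Combining the bounds, tw(G) = 3.

Treewidth 3.
One optimal decomposition is:
Bags: B1 = {a, b, e, h}  B2 = {b, c, e, h}  B3 = {a, b, e, f}  B4 = {a, e, g, h}  B5 = {a, d, e, h}
Tree: B1–B2, B1–B3, B1–B4, B4–B5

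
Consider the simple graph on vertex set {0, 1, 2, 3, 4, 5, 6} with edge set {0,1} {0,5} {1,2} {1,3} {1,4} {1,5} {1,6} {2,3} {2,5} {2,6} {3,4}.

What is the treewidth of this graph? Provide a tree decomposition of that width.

Every bag has size at most 3, so the width is 3 − 1 = 2 and tw(G) ≤ 2. On the other hand G contains the 3-clique {0, 1, 5}. A clique must lie in a single bag of any decomposition, so no decomposition can have width below 2. Therefore the treewidth is 2.

Treewidth 2.
Bags: B1 = {1, 2, 5}  B2 = {1, 2, 6}  B3 = {0, 1, 5}  B4 = {1, 2, 3}  B5 = {1, 3, 4}
Tree: B1–B2, B1–B3, B1–B4, B4–B5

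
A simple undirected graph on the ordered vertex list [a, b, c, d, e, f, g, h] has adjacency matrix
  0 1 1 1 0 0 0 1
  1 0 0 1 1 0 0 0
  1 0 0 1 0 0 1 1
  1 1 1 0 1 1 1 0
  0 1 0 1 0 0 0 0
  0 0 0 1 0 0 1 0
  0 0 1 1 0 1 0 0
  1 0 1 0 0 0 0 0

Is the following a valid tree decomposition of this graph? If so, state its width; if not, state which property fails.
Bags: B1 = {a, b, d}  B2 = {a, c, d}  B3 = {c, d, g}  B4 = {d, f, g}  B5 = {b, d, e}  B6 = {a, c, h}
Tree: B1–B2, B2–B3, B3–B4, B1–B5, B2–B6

Yes; width 2.

Checking the three conditions: (i) the bags cover all of {a, b, c, d, e, f, g, h}; (ii) for each edge, some bag contains both endpoints; (iii) the bags containing any fixed vertex form a subtree. All hold, so the decomposition is valid with width 3 − 1 = 2.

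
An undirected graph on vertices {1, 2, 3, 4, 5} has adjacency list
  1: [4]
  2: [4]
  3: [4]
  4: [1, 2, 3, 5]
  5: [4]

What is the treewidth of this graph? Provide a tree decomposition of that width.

Every bag has size at most 2, so the width is 2 − 1 = 1 and tw(G) ≤ 1. Any graph with an edge has treewidth ≥ 1, and G has the edge 4–1. The upper and lower bounds meet at 1, so that is the treewidth.

Treewidth 1.
Bags: B1 = {1, 4}  B2 = {2, 4}  B3 = {3, 4}  B4 = {4, 5}
Tree: B1–B2, B1–B3, B1–B4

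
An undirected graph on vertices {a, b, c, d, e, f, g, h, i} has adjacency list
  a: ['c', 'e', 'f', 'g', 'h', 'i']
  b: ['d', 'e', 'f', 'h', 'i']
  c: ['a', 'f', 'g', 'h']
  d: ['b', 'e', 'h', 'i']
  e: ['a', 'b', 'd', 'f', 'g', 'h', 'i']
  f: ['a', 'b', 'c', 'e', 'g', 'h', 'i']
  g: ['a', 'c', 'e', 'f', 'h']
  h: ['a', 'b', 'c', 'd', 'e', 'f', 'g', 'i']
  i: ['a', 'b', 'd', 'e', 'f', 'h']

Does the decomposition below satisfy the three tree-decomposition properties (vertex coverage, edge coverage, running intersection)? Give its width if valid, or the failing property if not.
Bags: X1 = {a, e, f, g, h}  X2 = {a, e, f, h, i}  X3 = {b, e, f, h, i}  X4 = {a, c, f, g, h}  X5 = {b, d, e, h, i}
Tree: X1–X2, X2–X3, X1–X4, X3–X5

Yes; width 4.

Every vertex of G appears in some bag (union = {a, b, c, d, e, f, g, h, i}); every edge is covered by a bag; and for each vertex v the set of bags containing v is connected in the bag tree. The decomposition is therefore valid. The largest bag has 5 vertices, so the width is 4.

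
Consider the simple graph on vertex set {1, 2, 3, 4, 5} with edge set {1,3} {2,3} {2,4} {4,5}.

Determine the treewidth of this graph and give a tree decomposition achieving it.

The largest bag has 2 vertices, giving width 1; this decomposition certifies tw(G) ≤ 1. G has an edge, so its treewidth is at least 1. Therefore the treewidth is 1.

Treewidth 1.
Bags: B1 = {4, 5}  B2 = {2, 4}  B3 = {2, 3}  B4 = {1, 3}
Tree: B1–B2, B2–B3, B3–B4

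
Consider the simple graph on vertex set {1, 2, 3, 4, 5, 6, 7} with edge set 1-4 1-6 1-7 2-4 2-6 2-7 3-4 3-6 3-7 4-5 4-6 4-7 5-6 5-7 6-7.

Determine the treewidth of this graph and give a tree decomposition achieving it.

The largest bag has 4 vertices, giving width 3; this decomposition certifies tw(G) ≤ 3. On the other hand G contains the 4-clique {1, 4, 6, 7}. A clique must lie in a single bag of any decomposition, so no decomposition can have width below 3. Hence tw(G) = 3 exactly.

Treewidth 3.
One optimal decomposition is:
Bags: B1 = {1, 4, 6, 7}  B2 = {4, 5, 6, 7}  B3 = {3, 4, 6, 7}  B4 = {2, 4, 6, 7}
Tree: B1–B2, B2–B3, B1–B4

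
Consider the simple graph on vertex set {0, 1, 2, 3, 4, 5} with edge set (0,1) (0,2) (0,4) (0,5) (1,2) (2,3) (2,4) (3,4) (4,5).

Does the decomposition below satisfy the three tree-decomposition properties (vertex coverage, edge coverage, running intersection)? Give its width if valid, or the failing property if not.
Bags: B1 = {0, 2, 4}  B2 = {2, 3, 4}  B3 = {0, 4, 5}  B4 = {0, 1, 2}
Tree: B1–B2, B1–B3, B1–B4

Yes; width 2.

Checking the three conditions: (i) the bags cover all of {0, 1, 2, 3, 4, 5}; (ii) for each edge, some bag contains both endpoints; (iii) the bags containing any fixed vertex form a subtree. All hold, so the decomposition is valid with width 3 − 1 = 2.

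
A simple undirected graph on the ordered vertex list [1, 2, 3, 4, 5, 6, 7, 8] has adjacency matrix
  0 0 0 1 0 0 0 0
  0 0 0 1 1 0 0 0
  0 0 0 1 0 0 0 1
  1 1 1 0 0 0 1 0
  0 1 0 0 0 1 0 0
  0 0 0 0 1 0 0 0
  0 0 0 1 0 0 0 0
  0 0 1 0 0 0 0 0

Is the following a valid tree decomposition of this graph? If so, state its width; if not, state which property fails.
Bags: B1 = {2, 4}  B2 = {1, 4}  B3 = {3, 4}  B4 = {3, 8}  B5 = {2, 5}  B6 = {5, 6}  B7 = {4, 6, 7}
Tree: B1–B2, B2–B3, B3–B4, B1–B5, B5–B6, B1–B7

A tree decomposition must satisfy three properties: every vertex lies in some bag; for every edge, both endpoints lie together in some bag; and for every vertex, the bags containing it form a connected subtree. Here bags containing vertex 6 are not connected in the tree, so the decomposition is invalid.

No — bags containing vertex 6 are not connected in the tree.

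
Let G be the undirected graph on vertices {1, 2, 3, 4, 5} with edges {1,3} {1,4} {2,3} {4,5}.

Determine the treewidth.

A width-1 tree decomposition is:
Bags: B1 = {4, 5}  B2 = {1, 4}  B3 = {1, 3}  B4 = {2, 3}
Tree: B1–B2, B2–B3, B3–B4
Every bag has size at most 2, so the width is 2 − 1 = 1 and tw(G) ≤ 1. Any graph with an edge has treewidth ≥ 1, and G has the edge 4–5. Hence tw(G) = 1 exactly.

1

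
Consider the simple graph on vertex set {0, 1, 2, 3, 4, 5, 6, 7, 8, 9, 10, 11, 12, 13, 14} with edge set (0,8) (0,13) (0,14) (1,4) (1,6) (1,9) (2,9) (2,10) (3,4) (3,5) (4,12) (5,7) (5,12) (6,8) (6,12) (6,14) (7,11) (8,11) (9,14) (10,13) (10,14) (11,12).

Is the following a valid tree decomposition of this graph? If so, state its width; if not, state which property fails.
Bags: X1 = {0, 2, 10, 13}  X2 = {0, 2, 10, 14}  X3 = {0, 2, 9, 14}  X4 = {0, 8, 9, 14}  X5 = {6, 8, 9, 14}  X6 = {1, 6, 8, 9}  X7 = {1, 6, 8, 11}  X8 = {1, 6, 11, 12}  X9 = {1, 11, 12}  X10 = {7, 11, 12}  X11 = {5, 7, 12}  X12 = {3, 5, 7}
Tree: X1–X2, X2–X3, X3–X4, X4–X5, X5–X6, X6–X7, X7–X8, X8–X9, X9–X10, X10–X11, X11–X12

A tree decomposition must satisfy three properties: every vertex lies in some bag; for every edge, both endpoints lie together in some bag; and for every vertex, the bags containing it form a connected subtree. Here vertex 4 appears in no bag, so the decomposition is invalid.

No — vertex 4 appears in no bag.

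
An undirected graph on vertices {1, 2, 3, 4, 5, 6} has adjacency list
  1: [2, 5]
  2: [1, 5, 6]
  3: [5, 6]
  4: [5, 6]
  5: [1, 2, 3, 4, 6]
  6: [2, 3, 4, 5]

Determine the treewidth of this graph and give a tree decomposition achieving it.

Treewidth 2.
Bags: B1 = {2, 5, 6}  B2 = {4, 5, 6}  B3 = {3, 5, 6}  B4 = {1, 2, 5}
Tree: B1–B2, B2–B3, B1–B4

Each bag holds 3 vertices, so the decomposition has width 2, which upper-bounds the treewidth. On the other hand G contains the 3-clique {1, 2, 5}. A clique must lie in a single bag of any decomposition, so no decomposition can have width below 2. Hence tw(G) = 2 exactly.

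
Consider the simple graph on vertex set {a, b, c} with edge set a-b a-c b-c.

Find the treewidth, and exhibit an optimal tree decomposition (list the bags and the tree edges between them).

With just one bag of size 3, the width is 3 − 1 = 2, so tw(G) ≤ 2. For the lower bound, the 3 vertices {a, b, c} are pairwise adjacent, and any tree decomposition puts a clique entirely inside one bag — forcing width ≥ 2. The upper and lower bounds meet at 2, so that is the treewidth.

Treewidth 2.
One optimal decomposition is:
Bags: B1 = {a, b, c}
Tree: (single bag)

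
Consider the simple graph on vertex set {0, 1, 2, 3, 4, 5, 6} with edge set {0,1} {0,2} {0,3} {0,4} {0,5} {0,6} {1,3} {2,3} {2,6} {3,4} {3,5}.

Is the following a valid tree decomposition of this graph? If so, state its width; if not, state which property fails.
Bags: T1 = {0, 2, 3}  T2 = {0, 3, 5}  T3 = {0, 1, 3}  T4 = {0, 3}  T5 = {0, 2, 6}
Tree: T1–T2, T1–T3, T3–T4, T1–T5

No — vertex 4 appears in no bag.

A tree decomposition must satisfy three properties: every vertex lies in some bag; for every edge, both endpoints lie together in some bag; and for every vertex, the bags containing it form a connected subtree. Here vertex 4 appears in no bag, so the decomposition is invalid.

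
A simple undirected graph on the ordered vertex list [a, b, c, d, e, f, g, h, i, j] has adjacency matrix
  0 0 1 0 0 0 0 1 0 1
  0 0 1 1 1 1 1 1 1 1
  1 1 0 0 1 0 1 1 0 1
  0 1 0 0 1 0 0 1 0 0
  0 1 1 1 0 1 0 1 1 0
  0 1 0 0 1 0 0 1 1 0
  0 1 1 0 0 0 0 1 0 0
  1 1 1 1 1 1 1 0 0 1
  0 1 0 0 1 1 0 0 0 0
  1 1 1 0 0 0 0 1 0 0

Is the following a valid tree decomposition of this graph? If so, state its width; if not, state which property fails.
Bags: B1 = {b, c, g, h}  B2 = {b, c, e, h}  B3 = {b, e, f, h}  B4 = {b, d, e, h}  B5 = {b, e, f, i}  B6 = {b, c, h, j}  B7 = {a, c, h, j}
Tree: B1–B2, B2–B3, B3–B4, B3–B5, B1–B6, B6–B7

Vertex coverage: the bags together contain {a, b, c, d, e, f, g, h, i, j}, the full vertex set. Edge coverage: each edge of G has both endpoints in at least one bag. Running intersection: for every vertex, the bags containing it form a connected subtree. All three properties hold, so this is a valid tree decomposition of width max|bag| − 1 = 3, and hence tw(G) ≤ 3.

Yes; width 3.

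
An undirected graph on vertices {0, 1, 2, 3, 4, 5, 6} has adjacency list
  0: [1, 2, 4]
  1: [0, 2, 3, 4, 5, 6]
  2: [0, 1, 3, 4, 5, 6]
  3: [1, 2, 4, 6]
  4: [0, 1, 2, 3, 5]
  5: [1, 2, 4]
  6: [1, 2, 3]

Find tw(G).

A width-3 tree decomposition is:
Bags: B1 = {1, 2, 3, 4}  B2 = {0, 1, 2, 4}  B3 = {1, 2, 4, 5}  B4 = {1, 2, 3, 6}
Tree: B1–B2, B1–B3, B1–B4
The largest bag has 4 vertices, giving width 3; this decomposition certifies tw(G) ≤ 3. Conversely, {0, 1, 2, 4} is a clique of size 4, and the vertices of any clique must share a bag in every tree decomposition; so some bag has ≥ 4 vertices and tw(G) ≥ 3. The upper and lower bounds meet at 3, so that is the treewidth.

3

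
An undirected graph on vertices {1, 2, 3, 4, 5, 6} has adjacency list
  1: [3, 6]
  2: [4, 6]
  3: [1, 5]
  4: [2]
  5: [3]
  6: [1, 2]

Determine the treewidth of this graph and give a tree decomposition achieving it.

Treewidth 1.
One optimal decomposition is:
Bags: B1 = {1, 3}  B2 = {1, 6}  B3 = {3, 5}  B4 = {2, 6}  B5 = {2, 4}
Tree: B1–B2, B1–B3, B2–B4, B4–B5

Each bag holds 2 vertices, so the decomposition has width 1, which upper-bounds the treewidth. G has an edge, so its treewidth is at least 1. Therefore the treewidth is 1.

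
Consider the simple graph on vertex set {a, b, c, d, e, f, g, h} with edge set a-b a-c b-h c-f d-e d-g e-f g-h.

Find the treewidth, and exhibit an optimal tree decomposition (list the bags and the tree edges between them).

Treewidth 2.
One optimal decomposition is:
Bags: B1 = {d, e, f}  B2 = {d, f, g}  B3 = {f, g, h}  B4 = {b, f, h}  B5 = {a, b, f}  B6 = {a, c, f}
Tree: B1–B2, B2–B3, B3–B4, B4–B5, B5–B6

Each bag holds 3 vertices, so the decomposition has width 2, which upper-bounds the treewidth. For the lower bound, G contains the cycle f–e–d–g–h–b–a–c–f, so G is not a forest; only forests have treewidth ≤ 1, hence tw(G) ≥ 2. Combining the bounds, tw(G) = 2.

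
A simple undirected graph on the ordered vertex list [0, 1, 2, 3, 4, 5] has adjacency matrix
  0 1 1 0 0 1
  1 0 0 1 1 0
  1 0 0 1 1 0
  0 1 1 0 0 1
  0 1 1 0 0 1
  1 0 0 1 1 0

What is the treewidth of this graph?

3

A width-3 tree decomposition is:
Bags: B1 = {0, 1, 3, 4}  B2 = {0, 3, 4, 5}  B3 = {0, 2, 3, 4}
Tree: B1–B2, B2–B3
Each bag holds 4 vertices, so the decomposition has width 3, which upper-bounds the treewidth. For the lower bound: the 4 vertex sets {1,3}, {4,5}, {0}, {2} are disjoint, each induces a connected subgraph, and every pair is joined by at least one edge of G. Contracting each set to a single vertex therefore yields K_{4} as a minor, and since treewidth is minor-monotone, tw(G) ≥ tw(K_{4}) = 3. Hence tw(G) = 3 exactly.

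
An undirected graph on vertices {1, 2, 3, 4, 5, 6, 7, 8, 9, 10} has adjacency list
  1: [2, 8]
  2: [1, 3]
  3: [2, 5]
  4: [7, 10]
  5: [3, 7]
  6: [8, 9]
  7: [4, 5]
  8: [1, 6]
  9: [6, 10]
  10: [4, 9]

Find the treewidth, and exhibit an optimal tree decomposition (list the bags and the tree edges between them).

Treewidth 2.
Bags: B1 = {1, 6, 8}  B2 = {1, 6, 9}  B3 = {1, 9, 10}  B4 = {1, 4, 10}  B5 = {1, 4, 7}  B6 = {1, 5, 7}  B7 = {1, 3, 5}  B8 = {1, 2, 3}
Tree: B1–B2, B2–B3, B3–B4, B4–B5, B5–B6, B6–B7, B7–B8

Each bag holds 3 vertices, so the decomposition has width 2, which upper-bounds the treewidth. Since 1–8–6–9–10–4–7–5–3–2–1 is a cycle in G, G is not acyclic. Forests are exactly the graphs of treewidth ≤ 1, so tw(G) ≥ 2. Combining the bounds, tw(G) = 2.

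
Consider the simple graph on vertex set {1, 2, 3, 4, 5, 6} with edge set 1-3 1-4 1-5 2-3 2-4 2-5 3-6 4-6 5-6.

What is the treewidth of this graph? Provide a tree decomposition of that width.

Every bag has size at most 4, so the width is 4 − 1 = 3 and tw(G) ≤ 3. For the lower bound: the 4 vertex sets {5,6}, {2,4}, {3}, {1} are disjoint, each induces a connected subgraph, and every pair is joined by at least one edge of G. Contracting each set to a single vertex therefore yields K_{4} as a minor, and since treewidth is minor-monotone, tw(G) ≥ tw(K_{4}) = 3. Therefore the treewidth is 3.

Treewidth 3.
Bags: B1 = {3, 4, 5, 6}  B2 = {2, 3, 4, 5}  B3 = {1, 3, 4, 5}
Tree: B1–B2, B2–B3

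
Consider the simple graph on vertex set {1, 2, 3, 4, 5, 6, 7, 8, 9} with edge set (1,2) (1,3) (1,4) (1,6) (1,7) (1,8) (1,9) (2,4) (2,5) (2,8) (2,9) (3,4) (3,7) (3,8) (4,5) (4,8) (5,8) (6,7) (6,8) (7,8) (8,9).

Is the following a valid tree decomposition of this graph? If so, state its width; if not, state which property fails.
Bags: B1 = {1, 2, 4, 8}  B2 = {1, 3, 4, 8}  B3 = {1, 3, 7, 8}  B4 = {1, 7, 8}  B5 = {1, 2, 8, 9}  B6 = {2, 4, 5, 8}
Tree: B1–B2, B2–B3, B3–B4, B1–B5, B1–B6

A tree decomposition must satisfy three properties: every vertex lies in some bag; for every edge, both endpoints lie together in some bag; and for every vertex, the bags containing it form a connected subtree. Here vertex 6 appears in no bag, so the decomposition is invalid.

No — vertex 6 appears in no bag.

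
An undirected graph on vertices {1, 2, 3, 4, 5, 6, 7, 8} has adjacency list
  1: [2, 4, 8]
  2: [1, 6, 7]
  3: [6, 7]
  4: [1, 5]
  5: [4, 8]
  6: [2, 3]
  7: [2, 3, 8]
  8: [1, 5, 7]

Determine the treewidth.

A width-2 tree decomposition is:
Bags: B1 = {2, 3, 6}  B2 = {2, 3, 7}  B3 = {1, 2, 7}  B4 = {1, 7, 8}  B5 = {1, 4, 8}  B6 = {4, 5, 8}
Tree: B1–B2, B2–B3, B3–B4, B4–B5, B5–B6
Each bag holds 3 vertices, so the decomposition has width 2, which upper-bounds the treewidth. The edges 6–3–7–2–6 form a cycle, so G is not a tree and its treewidth is at least 2. Therefore the treewidth is 2.

2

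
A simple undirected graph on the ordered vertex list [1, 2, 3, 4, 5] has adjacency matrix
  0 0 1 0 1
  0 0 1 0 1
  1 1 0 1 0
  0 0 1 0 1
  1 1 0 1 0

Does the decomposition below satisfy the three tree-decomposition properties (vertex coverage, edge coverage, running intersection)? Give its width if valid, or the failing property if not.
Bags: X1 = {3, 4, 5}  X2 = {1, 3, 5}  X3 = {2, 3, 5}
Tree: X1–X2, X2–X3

Yes; width 2.

Vertex coverage: the bags together contain {1, 2, 3, 4, 5}, the full vertex set. Edge coverage: each edge of G has both endpoints in at least one bag. Running intersection: for every vertex, the bags containing it form a connected subtree. All three properties hold, so this is a valid tree decomposition of width max|bag| − 1 = 2, and hence tw(G) ≤ 2.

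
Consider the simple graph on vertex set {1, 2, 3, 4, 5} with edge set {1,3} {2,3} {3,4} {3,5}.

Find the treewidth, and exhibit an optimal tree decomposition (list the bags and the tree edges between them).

Each bag holds 2 vertices, so the decomposition has width 1, which upper-bounds the treewidth. Any graph with an edge has treewidth ≥ 1, and G has the edge 3–1. Hence tw(G) = 1 exactly.

Treewidth 1.
Bags: B1 = {1, 3}  B2 = {2, 3}  B3 = {3, 5}  B4 = {3, 4}
Tree: B1–B2, B1–B3, B2–B4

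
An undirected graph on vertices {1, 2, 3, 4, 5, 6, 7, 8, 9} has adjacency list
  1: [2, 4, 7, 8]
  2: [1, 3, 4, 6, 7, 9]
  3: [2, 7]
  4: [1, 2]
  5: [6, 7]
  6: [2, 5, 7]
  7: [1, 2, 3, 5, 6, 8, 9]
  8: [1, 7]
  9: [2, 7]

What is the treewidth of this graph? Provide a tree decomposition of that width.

Treewidth 2.
One such decomposition:
Bags: B1 = {2, 6, 7}  B2 = {1, 2, 7}  B3 = {1, 2, 4}  B4 = {2, 3, 7}  B5 = {2, 7, 9}  B6 = {1, 7, 8}  B7 = {5, 6, 7}
Tree: B1–B2, B2–B3, B2–B4, B2–B5, B2–B6, B1–B7

Each bag holds 3 vertices, so the decomposition has width 2, which upper-bounds the treewidth. On the other hand G contains the 3-clique {1, 2, 4}. A clique must lie in a single bag of any decomposition, so no decomposition can have width below 2. Therefore the treewidth is 2.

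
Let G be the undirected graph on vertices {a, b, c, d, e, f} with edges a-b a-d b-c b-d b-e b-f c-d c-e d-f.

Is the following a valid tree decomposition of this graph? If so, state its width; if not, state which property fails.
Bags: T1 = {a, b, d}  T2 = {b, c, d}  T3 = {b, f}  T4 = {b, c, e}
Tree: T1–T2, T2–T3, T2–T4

A tree decomposition must satisfy three properties: every vertex lies in some bag; for every edge, both endpoints lie together in some bag; and for every vertex, the bags containing it form a connected subtree. Here edge (d,f) lies in no bag, so the decomposition is invalid.

No — edge (d,f) lies in no bag.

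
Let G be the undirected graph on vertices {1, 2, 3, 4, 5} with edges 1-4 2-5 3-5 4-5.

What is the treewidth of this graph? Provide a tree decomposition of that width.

Treewidth 1.
One such decomposition:
Bags: B1 = {4, 5}  B2 = {1, 4}  B3 = {2, 5}  B4 = {3, 5}
Tree: B1–B2, B1–B3, B3–B4

Every bag has size at most 2, so the width is 2 − 1 = 1 and tw(G) ≤ 1. G has an edge, so its treewidth is at least 1. Therefore the treewidth is 1.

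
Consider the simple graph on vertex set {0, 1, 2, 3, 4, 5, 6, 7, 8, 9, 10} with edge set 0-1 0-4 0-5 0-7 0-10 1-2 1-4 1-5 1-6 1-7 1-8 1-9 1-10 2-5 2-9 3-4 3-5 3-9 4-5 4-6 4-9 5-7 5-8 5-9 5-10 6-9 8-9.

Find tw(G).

A width-3 tree decomposition is:
Bags: B1 = {1, 5, 8, 9}  B2 = {1, 4, 5, 9}  B3 = {0, 1, 4, 5}  B4 = {3, 4, 5, 9}  B5 = {1, 2, 5, 9}  B6 = {0, 1, 5, 10}  B7 = {1, 4, 6, 9}  B8 = {0, 1, 5, 7}
Tree: B1–B2, B2–B3, B2–B4, B1–B5, B3–B6, B2–B7, B3–B8
The largest bag has 4 vertices, giving width 3; this decomposition certifies tw(G) ≤ 3. On the other hand G contains the 4-clique {0, 1, 5, 10}. A clique must lie in a single bag of any decomposition, so no decomposition can have width below 3. Therefore the treewidth is 3.

3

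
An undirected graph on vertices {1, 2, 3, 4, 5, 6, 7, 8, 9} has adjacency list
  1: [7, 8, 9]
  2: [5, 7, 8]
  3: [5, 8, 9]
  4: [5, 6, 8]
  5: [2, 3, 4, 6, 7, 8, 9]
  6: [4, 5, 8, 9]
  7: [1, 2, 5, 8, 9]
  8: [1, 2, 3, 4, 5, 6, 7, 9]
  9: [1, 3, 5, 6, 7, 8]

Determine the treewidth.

A width-3 tree decomposition is:
Bags: B1 = {5, 6, 8, 9}  B2 = {5, 7, 8, 9}  B3 = {3, 5, 8, 9}  B4 = {1, 7, 8, 9}  B5 = {4, 5, 6, 8}  B6 = {2, 5, 7, 8}
Tree: B1–B2, B2–B3, B2–B4, B1–B5, B2–B6
The largest bag has 4 vertices, giving width 3; this decomposition certifies tw(G) ≤ 3. On the other hand G contains the 4-clique {1, 7, 8, 9}. A clique must lie in a single bag of any decomposition, so no decomposition can have width below 3. Hence tw(G) = 3 exactly.

3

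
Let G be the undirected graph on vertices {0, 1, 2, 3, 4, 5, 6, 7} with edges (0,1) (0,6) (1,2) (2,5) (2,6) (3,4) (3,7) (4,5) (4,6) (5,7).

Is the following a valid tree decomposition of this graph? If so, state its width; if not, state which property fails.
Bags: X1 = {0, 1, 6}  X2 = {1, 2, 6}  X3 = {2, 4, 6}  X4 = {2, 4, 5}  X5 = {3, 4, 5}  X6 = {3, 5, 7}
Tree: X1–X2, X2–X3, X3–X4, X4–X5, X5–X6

Checking the three conditions: (i) the bags cover all of {0, 1, 2, 3, 4, 5, 6, 7}; (ii) for each edge, some bag contains both endpoints; (iii) the bags containing any fixed vertex form a subtree. All hold, so the decomposition is valid with width 3 − 1 = 2.

Yes; width 2.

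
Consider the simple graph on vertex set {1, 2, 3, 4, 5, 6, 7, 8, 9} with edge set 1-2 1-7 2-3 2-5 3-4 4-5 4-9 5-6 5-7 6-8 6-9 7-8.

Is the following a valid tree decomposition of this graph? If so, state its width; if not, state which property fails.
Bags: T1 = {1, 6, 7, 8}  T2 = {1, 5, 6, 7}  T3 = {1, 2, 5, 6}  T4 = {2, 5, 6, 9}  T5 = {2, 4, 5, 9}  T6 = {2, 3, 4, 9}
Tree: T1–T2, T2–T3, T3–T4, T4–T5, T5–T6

Yes; width 3.

Checking the three conditions: (i) the bags cover all of {1, 2, 3, 4, 5, 6, 7, 8, 9}; (ii) for each edge, some bag contains both endpoints; (iii) the bags containing any fixed vertex form a subtree. All hold, so the decomposition is valid with width 4 − 1 = 3.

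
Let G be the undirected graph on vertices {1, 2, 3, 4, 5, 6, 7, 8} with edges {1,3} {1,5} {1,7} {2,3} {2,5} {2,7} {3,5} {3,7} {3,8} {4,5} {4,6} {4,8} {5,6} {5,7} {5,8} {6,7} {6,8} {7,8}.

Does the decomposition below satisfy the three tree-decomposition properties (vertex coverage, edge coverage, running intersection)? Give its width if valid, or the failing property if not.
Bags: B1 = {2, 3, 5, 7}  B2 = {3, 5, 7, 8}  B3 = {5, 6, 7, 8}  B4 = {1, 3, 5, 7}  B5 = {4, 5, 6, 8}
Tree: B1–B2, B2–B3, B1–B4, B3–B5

Yes; width 3.

Checking the three conditions: (i) the bags cover all of {1, 2, 3, 4, 5, 6, 7, 8}; (ii) for each edge, some bag contains both endpoints; (iii) the bags containing any fixed vertex form a subtree. All hold, so the decomposition is valid with width 4 − 1 = 3.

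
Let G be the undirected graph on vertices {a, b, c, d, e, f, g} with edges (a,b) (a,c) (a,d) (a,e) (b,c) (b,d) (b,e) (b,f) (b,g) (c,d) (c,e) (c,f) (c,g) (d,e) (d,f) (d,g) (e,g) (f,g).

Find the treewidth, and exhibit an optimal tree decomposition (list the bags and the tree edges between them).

Treewidth 4.
One such decomposition:
Bags: B1 = {b, c, d, f, g}  B2 = {b, c, d, e, g}  B3 = {a, b, c, d, e}
Tree: B1–B2, B2–B3

The largest bag has 5 vertices, giving width 4; this decomposition certifies tw(G) ≤ 4. Conversely, {b, c, d, e, g} is a clique of size 5, and the vertices of any clique must share a bag in every tree decomposition; so some bag has ≥ 5 vertices and tw(G) ≥ 4. The upper and lower bounds meet at 4, so that is the treewidth.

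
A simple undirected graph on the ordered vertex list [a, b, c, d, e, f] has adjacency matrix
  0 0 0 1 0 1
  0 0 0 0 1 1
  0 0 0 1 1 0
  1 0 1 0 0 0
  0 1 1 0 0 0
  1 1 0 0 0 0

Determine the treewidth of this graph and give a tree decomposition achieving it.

Treewidth 2.
Bags: B1 = {a, b, f}  B2 = {a, b, d}  B3 = {b, c, d}  B4 = {b, c, e}
Tree: B1–B2, B2–B3, B3–B4

Every bag has size at most 3, so the width is 3 − 1 = 2 and tw(G) ≤ 2. Since b–f–a–d–c–e–b is a cycle in G, G is not acyclic. Forests are exactly the graphs of treewidth ≤ 1, so tw(G) ≥ 2. The upper and lower bounds meet at 2, so that is the treewidth.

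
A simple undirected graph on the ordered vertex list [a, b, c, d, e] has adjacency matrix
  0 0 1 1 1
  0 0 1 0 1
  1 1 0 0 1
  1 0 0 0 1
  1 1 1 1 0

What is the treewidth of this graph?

A width-2 tree decomposition is:
Bags: B1 = {b, c, e}  B2 = {a, c, e}  B3 = {a, d, e}
Tree: B1–B2, B2–B3
The largest bag has 3 vertices, giving width 2; this decomposition certifies tw(G) ≤ 2. Conversely, {a, d, e} is a clique of size 3, and the vertices of any clique must share a bag in every tree decomposition; so some bag has ≥ 3 vertices and tw(G) ≥ 2. Therefore the treewidth is 2.

2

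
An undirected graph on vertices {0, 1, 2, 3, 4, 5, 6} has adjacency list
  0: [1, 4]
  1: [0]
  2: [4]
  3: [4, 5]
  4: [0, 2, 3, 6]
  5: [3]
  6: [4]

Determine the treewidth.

1

A width-1 tree decomposition is:
Bags: B1 = {0, 4}  B2 = {2, 4}  B3 = {0, 1}  B4 = {3, 4}  B5 = {4, 6}  B6 = {3, 5}
Tree: B1–B2, B1–B3, B2–B4, B4–B5, B4–B6
Each bag holds 2 vertices, so the decomposition has width 1, which upper-bounds the treewidth. Any graph with an edge has treewidth ≥ 1, and G has the edge 4–0. Combining the bounds, tw(G) = 1.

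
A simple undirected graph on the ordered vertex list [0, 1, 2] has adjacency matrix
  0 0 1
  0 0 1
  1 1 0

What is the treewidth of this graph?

A width-1 tree decomposition is:
Bags: B1 = {1, 2}  B2 = {0, 2}
Tree: B1–B2
Every bag has size at most 2, so the width is 2 − 1 = 1 and tw(G) ≤ 1. Any graph with an edge has treewidth ≥ 1, and G has the edge 2–1. Hence tw(G) = 1 exactly.

1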